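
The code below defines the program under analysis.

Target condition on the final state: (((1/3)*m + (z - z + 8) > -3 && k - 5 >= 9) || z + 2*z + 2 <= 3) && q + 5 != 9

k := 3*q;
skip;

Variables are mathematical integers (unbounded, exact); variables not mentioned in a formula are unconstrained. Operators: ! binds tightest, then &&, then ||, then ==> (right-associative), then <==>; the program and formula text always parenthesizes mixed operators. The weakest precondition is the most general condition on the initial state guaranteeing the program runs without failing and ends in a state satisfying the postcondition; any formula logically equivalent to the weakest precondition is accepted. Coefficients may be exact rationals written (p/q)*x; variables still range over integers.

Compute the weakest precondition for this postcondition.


Working backward. After the program, the postcondition (((1/3)*m + (z - z + 8) > -3 && k - 5 >= 9) || z + 2*z + 2 <= 3) && q + 5 != 9 must hold; in canonical form it is (((1/3)*m > -11 && k >= 14) || 3*z <= 1) && q != 4.
Before skip: (((1/3)*m > -11 && k >= 14) || 3*z <= 1) && q != 4
Before k := 3*q: (((1/3)*m > -11 && 3*q >= 14) || 3*z <= 1) && q != 4
Answer: WP = (((1/3)*m > -11 && 3*q >= 14) || 3*z <= 1) && q != 4


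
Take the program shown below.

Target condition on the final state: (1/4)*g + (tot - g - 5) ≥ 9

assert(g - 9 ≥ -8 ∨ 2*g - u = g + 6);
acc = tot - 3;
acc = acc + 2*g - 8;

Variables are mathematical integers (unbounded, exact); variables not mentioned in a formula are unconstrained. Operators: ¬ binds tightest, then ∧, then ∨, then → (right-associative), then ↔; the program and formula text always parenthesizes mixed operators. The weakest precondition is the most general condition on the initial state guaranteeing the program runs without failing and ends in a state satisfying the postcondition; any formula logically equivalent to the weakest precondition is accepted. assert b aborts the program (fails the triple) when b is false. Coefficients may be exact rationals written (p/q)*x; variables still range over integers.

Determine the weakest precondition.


Working backward. After the program, the postcondition (1/4)*g + (tot - g - 5) ≥ 9 must hold; in canonical form it is tot ≥ (3/4)*g + 14.
Before acc := acc + 2*g - 8: tot ≥ (3/4)*g + 14
Before acc := tot - 3: tot ≥ (3/4)*g + 14
Before assert g - 9 ≥ -8 ∨ 2*g - u = g + 6: (g ≥ 1 ∨ g = u + 6) ∧ tot ≥ (3/4)*g + 14
Answer: WP = (g ≥ 1 ∨ g = u + 6) ∧ tot ≥ (3/4)*g + 14


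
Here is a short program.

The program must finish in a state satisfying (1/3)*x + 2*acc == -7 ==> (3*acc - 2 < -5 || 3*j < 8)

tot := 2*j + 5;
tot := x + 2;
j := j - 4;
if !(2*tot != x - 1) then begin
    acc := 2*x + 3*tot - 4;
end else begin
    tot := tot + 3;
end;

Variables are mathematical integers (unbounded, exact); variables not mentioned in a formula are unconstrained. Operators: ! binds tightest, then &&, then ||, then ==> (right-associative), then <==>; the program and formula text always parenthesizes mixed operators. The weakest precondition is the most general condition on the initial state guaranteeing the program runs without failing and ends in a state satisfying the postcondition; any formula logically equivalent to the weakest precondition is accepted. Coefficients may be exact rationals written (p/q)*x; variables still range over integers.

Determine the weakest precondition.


Working backward. After the program, the postcondition (1/3)*x + 2*acc == -7 ==> (3*acc - 2 < -5 || 3*j < 8) must hold; in canonical form it is 2*acc + (1/3)*x == -7 ==> (3*acc < -3 || 3*j < 8).
Then branch requires 6*tot + (13/3)*x == 1 ==> (9*tot + 6*x < 9 || 3*j < 8); else branch requires 2*acc + (1/3)*x == -7 ==> (3*acc < -3 || 3*j < 8).
Before the if: ((!(2*tot != x - 1)) ==> (6*tot + (13/3)*x == 1 ==> (9*tot + 6*x < 9 || 3*j < 8))) && (2*tot != x - 1 ==> (2*acc + (1/3)*x == -7 ==> (3*acc < -3 || 3*j < 8)))
Before j := j - 4: ((!(2*tot != x - 1)) ==> (6*tot + (13/3)*x == 1 ==> (9*tot + 6*x < 9 || 3*j < 20))) && (2*tot != x - 1 ==> (2*acc + (1/3)*x == -7 ==> (3*acc < -3 || 3*j < 20)))
Before tot := x + 2: ((!(x != -5)) ==> ((31/3)*x == -11 ==> (15*x < -9 || 3*j < 20))) && (x != -5 ==> (2*acc + (1/3)*x == -7 ==> (3*acc < -3 || 3*j < 20)))
Before tot := 2*j + 5: ((!(x != -5)) ==> ((31/3)*x == -11 ==> (15*x < -9 || 3*j < 20))) && (x != -5 ==> (2*acc + (1/3)*x == -7 ==> (3*acc < -3 || 3*j < 20)))
Answer: WP = ((!(x != -5)) ==> ((31/3)*x == -11 ==> (15*x < -9 || 3*j < 20))) && (x != -5 ==> (2*acc + (1/3)*x == -7 ==> (3*acc < -3 || 3*j < 20)))


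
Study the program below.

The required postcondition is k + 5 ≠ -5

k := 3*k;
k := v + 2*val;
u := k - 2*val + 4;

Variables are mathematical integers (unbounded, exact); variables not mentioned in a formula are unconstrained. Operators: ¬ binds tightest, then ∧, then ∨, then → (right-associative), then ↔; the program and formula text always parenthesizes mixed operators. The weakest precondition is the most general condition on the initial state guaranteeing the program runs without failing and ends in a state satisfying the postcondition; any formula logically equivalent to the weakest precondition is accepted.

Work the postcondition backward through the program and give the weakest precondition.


Working backward. After the program, the postcondition k + 5 ≠ -5 must hold; in canonical form it is k ≠ -10.
Before u := k - 2*val + 4: k ≠ -10
Before k := v + 2*val: v + 2*val ≠ -10
Before k := 3*k: v + 2*val ≠ -10
Answer: WP = v + 2*val ≠ -10


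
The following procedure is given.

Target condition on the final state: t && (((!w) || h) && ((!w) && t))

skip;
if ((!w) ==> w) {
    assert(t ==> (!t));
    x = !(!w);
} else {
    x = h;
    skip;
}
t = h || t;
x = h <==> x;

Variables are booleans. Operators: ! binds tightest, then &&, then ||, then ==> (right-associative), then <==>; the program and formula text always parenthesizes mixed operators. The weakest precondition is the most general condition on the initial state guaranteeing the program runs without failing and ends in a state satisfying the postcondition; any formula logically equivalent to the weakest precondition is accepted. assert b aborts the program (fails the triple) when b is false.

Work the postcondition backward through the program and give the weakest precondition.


Working backward. After the program, the postcondition t && (((!w) || h) && ((!w) && t)) must hold; in canonical form it is t && ((!w) || h) && (!w).
Before x := h <==> x: t && ((!w) || h) && (!w)
Before t := h || t: (h || t) && ((!w) || h) && (!w)
Then branch requires (t ==> (!t)) && (h || t) && ((!w) || h) && (!w); else branch requires (h || t) && ((!w) || h) && (!w).
Before the if: (((!w) ==> w) ==> ((t ==> (!t)) && (h || t) && ((!w) || h) && (!w))) && ((!((!w) ==> w)) ==> ((h || t) && ((!w) || h) && (!w)))
Before skip: (((!w) ==> w) ==> ((t ==> (!t)) && (h || t) && ((!w) || h) && (!w))) && ((!((!w) ==> w)) ==> ((h || t) && ((!w) || h) && (!w)))
Answer: WP = (((!w) ==> w) ==> ((t ==> (!t)) && (h || t) && ((!w) || h) && (!w))) && ((!((!w) ==> w)) ==> ((h || t) && ((!w) || h) && (!w)))


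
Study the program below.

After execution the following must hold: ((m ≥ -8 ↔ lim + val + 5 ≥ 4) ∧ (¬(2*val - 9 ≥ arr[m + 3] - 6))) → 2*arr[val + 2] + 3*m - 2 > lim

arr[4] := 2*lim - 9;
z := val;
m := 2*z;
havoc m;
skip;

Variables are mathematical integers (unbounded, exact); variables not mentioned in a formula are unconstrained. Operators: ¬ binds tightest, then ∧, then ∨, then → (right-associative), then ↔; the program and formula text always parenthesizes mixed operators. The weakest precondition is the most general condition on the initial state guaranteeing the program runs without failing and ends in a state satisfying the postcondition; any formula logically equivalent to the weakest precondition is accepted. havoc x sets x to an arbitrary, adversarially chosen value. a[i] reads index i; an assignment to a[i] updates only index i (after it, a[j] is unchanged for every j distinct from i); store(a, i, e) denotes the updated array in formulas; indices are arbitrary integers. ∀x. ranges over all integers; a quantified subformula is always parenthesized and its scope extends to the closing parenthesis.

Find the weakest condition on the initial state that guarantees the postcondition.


Working backward. After the program, the postcondition ((m ≥ -8 ↔ lim + val + 5 ≥ 4) ∧ (¬(2*val - 9 ≥ arr[m + 3] - 6))) → 2*arr[val + 2] + 3*m - 2 > lim must hold; in canonical form it is ((m ≥ -8 ↔ lim + val ≥ -1) ∧ (¬(2*val ≥ arr[m + 3] + 3))) → 2*arr[val + 2] + 3*m > lim + 2.
Before skip: ((m ≥ -8 ↔ lim + val ≥ -1) ∧ (¬(2*val ≥ arr[m + 3] + 3))) → 2*arr[val + 2] + 3*m > lim + 2
Before havoc m: ∀m_1. (((m_1 ≥ -8 ↔ lim + val ≥ -1) ∧ (¬(2*val ≥ arr[m_1 + 3] + 3))) → 2*arr[val + 2] + 3*m_1 > lim + 2)
Before m := 2*z: ∀m_1. (((m_1 ≥ -8 ↔ lim + val ≥ -1) ∧ (¬(2*val ≥ arr[m_1 + 3] + 3))) → 2*arr[val + 2] + 3*m_1 > lim + 2)
Before z := val: ∀m_1. (((m_1 ≥ -8 ↔ lim + val ≥ -1) ∧ (¬(2*val ≥ arr[m_1 + 3] + 3))) → 2*arr[val + 2] + 3*m_1 > lim + 2)
Before arr[4] := 2*lim - 9: ∀m_1. (((m_1 ≥ -8 ↔ lim + val ≥ -1) ∧ (¬(2*val ≥ store(arr, 4, 2*lim - 9)[m_1 + 3] + 3))) → 2*store(arr, 4, 2*lim - 9)[val + 2] + 3*m_1 > lim + 2)
Answer: WP = ∀m_1. (((m_1 ≥ -8 ↔ lim + val ≥ -1) ∧ (¬(2*val ≥ store(arr, 4, 2*lim - 9)[m_1 + 3] + 3))) → 2*store(arr, 4, 2*lim - 9)[val + 2] + 3*m_1 > lim + 2)


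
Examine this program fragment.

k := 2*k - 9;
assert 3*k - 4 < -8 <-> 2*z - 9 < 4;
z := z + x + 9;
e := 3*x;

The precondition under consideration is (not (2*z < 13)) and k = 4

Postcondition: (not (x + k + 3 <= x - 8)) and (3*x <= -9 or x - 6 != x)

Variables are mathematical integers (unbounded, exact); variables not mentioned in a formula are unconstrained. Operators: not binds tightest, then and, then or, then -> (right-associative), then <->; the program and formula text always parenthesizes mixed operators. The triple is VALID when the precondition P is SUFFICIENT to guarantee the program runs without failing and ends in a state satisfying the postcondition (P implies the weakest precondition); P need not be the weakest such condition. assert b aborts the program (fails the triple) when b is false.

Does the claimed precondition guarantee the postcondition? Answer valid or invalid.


Working backward. After the program, the postcondition (not (x + k + 3 <= x - 8)) and (3*x <= -9 or x - 6 != x) must hold; in canonical form it is not (k <= -11).
Before e := 3*x: not (k <= -11)
Before z := z + x + 9: not (k <= -11)
Before assert 3*k - 4 < -8 <-> 2*z - 9 < 4: (3*k < -4 <-> 2*z < 13) and (not (k <= -11))
Before k := 2*k - 9: (6*k < 23 <-> 2*z < 13) and (not (2*k <= -2))
The weakest precondition is (6*k < 23 <-> 2*z < 13) and (not (2*k <= -2)).
Check whether (not (2*z < 13)) and k = 4 implies it.
Every state satisfying the precondition satisfies the weakest precondition: the implication holds.
Answer: valid


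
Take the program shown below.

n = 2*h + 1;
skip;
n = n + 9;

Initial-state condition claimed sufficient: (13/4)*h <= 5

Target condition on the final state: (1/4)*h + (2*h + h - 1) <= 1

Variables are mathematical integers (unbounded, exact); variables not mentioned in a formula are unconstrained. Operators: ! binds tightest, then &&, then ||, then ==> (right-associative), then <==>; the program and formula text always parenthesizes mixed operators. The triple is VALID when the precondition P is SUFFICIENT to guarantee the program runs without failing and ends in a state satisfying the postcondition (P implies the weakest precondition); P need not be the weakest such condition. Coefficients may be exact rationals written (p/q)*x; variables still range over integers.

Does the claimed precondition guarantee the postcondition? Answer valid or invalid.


Working backward. After the program, the postcondition (1/4)*h + (2*h + h - 1) <= 1 must hold; in canonical form it is (13/4)*h <= 2.
Before n := n + 9: (13/4)*h <= 2
Before skip: (13/4)*h <= 2
Before n := 2*h + 1: (13/4)*h <= 2
The weakest precondition is (13/4)*h <= 2.
Check whether (13/4)*h <= 5 implies it.
Countermodel: at the initial state h = 1, the precondition holds but the weakest precondition fails.
Answer: invalid


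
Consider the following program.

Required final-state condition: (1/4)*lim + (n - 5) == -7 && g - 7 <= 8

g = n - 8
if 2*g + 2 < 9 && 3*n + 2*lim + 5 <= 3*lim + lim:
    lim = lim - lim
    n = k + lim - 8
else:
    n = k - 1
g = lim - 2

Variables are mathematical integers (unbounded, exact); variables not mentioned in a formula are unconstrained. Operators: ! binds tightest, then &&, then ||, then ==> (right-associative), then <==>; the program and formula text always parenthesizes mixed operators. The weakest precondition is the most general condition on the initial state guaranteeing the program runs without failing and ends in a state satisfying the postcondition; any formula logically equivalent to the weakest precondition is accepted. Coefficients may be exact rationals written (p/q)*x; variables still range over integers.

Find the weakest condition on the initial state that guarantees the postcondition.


Working backward. After the program, the postcondition (1/4)*lim + (n - 5) == -7 && g - 7 <= 8 must hold; in canonical form it is (1/4)*lim + n == -2 && g <= 15.
Before g := lim - 2: (1/4)*lim + n == -2 && lim <= 17
Then branch requires k == 6; else branch requires k + (1/4)*lim == -1 && lim <= 17.
Before the if: ((2*g < 7 && 3*n <= 2*lim - 5) ==> k == 6) && ((!(2*g < 7 && 3*n <= 2*lim - 5)) ==> (k + (1/4)*lim == -1 && lim <= 17))
Before g := n - 8: ((2*n < 23 && 3*n <= 2*lim - 5) ==> k == 6) && ((!(2*n < 23 && 3*n <= 2*lim - 5)) ==> (k + (1/4)*lim == -1 && lim <= 17))
Answer: WP = ((2*n < 23 && 3*n <= 2*lim - 5) ==> k == 6) && ((!(2*n < 23 && 3*n <= 2*lim - 5)) ==> (k + (1/4)*lim == -1 && lim <= 17))


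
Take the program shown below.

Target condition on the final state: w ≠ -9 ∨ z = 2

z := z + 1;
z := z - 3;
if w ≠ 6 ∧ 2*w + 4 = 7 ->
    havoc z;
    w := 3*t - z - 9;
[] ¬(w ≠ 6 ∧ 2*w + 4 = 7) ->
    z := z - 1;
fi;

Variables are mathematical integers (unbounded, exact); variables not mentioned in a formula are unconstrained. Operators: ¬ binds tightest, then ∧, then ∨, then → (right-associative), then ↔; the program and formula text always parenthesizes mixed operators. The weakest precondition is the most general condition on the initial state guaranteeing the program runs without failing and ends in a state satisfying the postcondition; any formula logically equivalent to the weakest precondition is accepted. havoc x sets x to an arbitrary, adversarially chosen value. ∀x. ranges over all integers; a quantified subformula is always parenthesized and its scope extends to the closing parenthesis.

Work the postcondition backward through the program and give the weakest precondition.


Working backward. After the program, w ≠ -9 ∨ z = 2 must hold.
Then branch requires ∀z_1. (3*t ≠ z_1 ∨ z_1 = 2); else branch requires w ≠ -9 ∨ z = 3.
Before the if: ((w ≠ 6 ∧ 2*w = 3) → (∀z_1. (3*t ≠ z_1 ∨ z_1 = 2))) ∧ ((¬(w ≠ 6 ∧ 2*w = 3)) → (w ≠ -9 ∨ z = 3))
Before z := z - 3: ((w ≠ 6 ∧ 2*w = 3) → (∀z_1. (3*t ≠ z_1 ∨ z_1 = 2))) ∧ ((¬(w ≠ 6 ∧ 2*w = 3)) → (w ≠ -9 ∨ z = 6))
Before z := z + 1: ((w ≠ 6 ∧ 2*w = 3) → (∀z_1. (3*t ≠ z_1 ∨ z_1 = 2))) ∧ ((¬(w ≠ 6 ∧ 2*w = 3)) → (w ≠ -9 ∨ z = 5))
Answer: WP = ((w ≠ 6 ∧ 2*w = 3) → (∀z_1. (3*t ≠ z_1 ∨ z_1 = 2))) ∧ ((¬(w ≠ 6 ∧ 2*w = 3)) → (w ≠ -9 ∨ z = 5))


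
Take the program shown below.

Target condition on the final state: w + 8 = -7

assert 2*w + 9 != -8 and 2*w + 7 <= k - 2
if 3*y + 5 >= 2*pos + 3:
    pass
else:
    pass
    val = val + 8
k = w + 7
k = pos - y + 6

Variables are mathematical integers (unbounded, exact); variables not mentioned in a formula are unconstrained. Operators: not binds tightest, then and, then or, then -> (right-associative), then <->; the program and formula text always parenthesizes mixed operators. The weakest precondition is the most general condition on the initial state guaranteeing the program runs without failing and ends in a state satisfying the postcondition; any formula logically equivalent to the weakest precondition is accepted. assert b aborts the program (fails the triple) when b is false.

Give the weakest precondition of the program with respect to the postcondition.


Working backward. After the program, the postcondition w + 8 = -7 must hold; in canonical form it is w = -15.
Before k := pos - y + 6: w = -15
Before k := w + 7: w = -15
Then branch requires w = -15; else branch requires w = -15.
Before the if: (3*y >= 2*pos - 2 -> w = -15) and ((not (3*y >= 2*pos - 2)) -> w = -15)
Before assert 2*w + 9 != -8 and 2*w + 7 <= k - 2: 2*w != -17 and 2*w <= k - 9 and (3*y >= 2*pos - 2 -> w = -15) and ((not (3*y >= 2*pos - 2)) -> w = -15)
Answer: WP = 2*w != -17 and 2*w <= k - 9 and (3*y >= 2*pos - 2 -> w = -15) and ((not (3*y >= 2*pos - 2)) -> w = -15)


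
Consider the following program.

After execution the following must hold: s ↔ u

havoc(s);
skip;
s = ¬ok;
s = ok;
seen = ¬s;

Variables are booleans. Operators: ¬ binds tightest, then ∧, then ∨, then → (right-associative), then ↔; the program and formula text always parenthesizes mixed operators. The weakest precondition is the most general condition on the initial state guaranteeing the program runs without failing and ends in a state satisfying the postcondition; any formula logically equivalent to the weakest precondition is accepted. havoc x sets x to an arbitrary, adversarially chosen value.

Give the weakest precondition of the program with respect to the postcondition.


Working backward. After the program, s ↔ u must hold.
Before seen := ¬s: s ↔ u
Before s := ok: ok ↔ u
Before s := ¬ok: ok ↔ u
Before skip: ok ↔ u
Before havoc s: ok ↔ u
Answer: WP = ok ↔ u


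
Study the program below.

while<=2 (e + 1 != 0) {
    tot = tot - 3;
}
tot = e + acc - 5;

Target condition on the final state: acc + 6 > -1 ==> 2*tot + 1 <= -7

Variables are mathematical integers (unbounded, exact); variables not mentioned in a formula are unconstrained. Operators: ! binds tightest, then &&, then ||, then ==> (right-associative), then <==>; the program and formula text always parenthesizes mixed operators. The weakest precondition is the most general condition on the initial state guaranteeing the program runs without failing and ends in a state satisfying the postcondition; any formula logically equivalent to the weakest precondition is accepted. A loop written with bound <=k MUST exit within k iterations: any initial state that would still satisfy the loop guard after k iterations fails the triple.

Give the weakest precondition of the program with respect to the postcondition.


Working backward. After the program, the postcondition acc + 6 > -1 ==> 2*tot + 1 <= -7 must hold; in canonical form it is acc > -7 ==> 2*tot <= -8.
Before tot := e + acc - 5: acc > -7 ==> 2*acc + 2*e <= 2
Before the loop (bound <=2), unroll the exhaustion recursion (WP_0 = exit-now case; WP_j = one more guarded iteration, up to j = 2):
  WP_0: (!(e != -1)) && (acc > -7 ==> 2*acc + 2*e <= 2)
  WP_1: (e != -1 ==> ((!(e != -1)) && (acc > -7 ==> 2*acc + 2*e <= 2))) && ((!(e != -1)) ==> (acc > -7 ==> 2*acc + 2*e <= 2))
  WP_2: (e != -1 ==> ((e != -1 ==> ((!(e != -1)) && (acc > -7 ==> 2*acc + 2*e <= 2))) && ((!(e != -1)) ==> (acc > -7 ==> 2*acc + 2*e <= 2)))) && ((!(e != -1)) ==> (acc > -7 ==> 2*acc + 2*e <= 2))
So before the loop: (e != -1 ==> ((e != -1 ==> ((!(e != -1)) && (acc > -7 ==> 2*acc + 2*e <= 2))) && ((!(e != -1)) ==> (acc > -7 ==> 2*acc + 2*e <= 2)))) && ((!(e != -1)) ==> (acc > -7 ==> 2*acc + 2*e <= 2))
Answer: WP = (e != -1 ==> ((e != -1 ==> ((!(e != -1)) && (acc > -7 ==> 2*acc + 2*e <= 2))) && ((!(e != -1)) ==> (acc > -7 ==> 2*acc + 2*e <= 2)))) && ((!(e != -1)) ==> (acc > -7 ==> 2*acc + 2*e <= 2))


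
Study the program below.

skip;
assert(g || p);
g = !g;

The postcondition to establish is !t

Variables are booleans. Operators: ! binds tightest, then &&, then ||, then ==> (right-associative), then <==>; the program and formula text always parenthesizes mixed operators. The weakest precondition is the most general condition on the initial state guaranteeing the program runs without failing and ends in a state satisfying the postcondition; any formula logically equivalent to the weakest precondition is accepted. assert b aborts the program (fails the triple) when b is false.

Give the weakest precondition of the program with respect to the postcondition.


Working backward. After the program, !t must hold.
Before g := !g: !t
Before assert g || p: (g || p) && (!t)
Before skip: (g || p) && (!t)
Answer: WP = (g || p) && (!t)


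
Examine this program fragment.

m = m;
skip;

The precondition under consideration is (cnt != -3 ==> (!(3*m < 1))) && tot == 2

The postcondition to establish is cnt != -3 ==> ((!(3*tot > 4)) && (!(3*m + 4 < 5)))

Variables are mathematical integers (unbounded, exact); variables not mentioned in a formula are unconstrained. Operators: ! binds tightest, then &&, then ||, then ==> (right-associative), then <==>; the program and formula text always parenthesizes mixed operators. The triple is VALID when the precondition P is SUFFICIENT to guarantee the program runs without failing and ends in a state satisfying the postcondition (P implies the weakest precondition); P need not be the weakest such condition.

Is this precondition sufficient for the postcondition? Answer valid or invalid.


Working backward. After the program, the postcondition cnt != -3 ==> ((!(3*tot > 4)) && (!(3*m + 4 < 5))) must hold; in canonical form it is cnt != -3 ==> ((!(3*tot > 4)) && (!(3*m < 1))).
Before skip: cnt != -3 ==> ((!(3*tot > 4)) && (!(3*m < 1)))
Before m := m: cnt != -3 ==> ((!(3*tot > 4)) && (!(3*m < 1)))
The weakest precondition is cnt != -3 ==> ((!(3*tot > 4)) && (!(3*m < 1))).
Check whether (cnt != -3 ==> (!(3*m < 1))) && tot == 2 implies it.
Countermodel: at the initial state cnt = -2, m = 1, tot = 2, the precondition holds but the weakest precondition fails.
Answer: invalid


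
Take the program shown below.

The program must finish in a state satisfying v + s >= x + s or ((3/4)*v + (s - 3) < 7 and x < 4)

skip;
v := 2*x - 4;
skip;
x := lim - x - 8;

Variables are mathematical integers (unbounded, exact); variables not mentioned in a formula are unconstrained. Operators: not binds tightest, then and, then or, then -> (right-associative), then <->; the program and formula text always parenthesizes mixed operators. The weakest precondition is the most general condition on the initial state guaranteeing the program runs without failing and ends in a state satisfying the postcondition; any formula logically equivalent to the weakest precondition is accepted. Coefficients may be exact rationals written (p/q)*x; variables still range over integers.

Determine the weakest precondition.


Working backward. After the program, the postcondition v + s >= x + s or ((3/4)*v + (s - 3) < 7 and x < 4) must hold; in canonical form it is v >= x or (s + (3/4)*v < 10 and x < 4).
Before x := lim - x - 8: v + x >= lim - 8 or (s + (3/4)*v < 10 and lim < x + 12)
Before skip: v + x >= lim - 8 or (s + (3/4)*v < 10 and lim < x + 12)
Before v := 2*x - 4: 3*x >= lim - 4 or (s + (3/2)*x < 13 and lim < x + 12)
Before skip: 3*x >= lim - 4 or (s + (3/2)*x < 13 and lim < x + 12)
Answer: WP = 3*x >= lim - 4 or (s + (3/2)*x < 13 and lim < x + 12)


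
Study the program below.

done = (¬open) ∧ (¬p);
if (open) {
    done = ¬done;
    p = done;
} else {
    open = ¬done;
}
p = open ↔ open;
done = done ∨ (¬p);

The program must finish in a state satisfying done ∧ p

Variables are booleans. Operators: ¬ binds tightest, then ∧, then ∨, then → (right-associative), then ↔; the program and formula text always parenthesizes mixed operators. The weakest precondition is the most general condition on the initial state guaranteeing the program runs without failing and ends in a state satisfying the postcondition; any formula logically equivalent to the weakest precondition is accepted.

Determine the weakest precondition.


Working backward. After the program, done ∧ p must hold.
Before done := done ∨ (¬p): (done ∨ (¬p)) ∧ p
Before p := open ↔ open: done
Then branch requires ¬done; else branch requires done.
Before the if: (open → (¬done)) ∧ ((¬open) → done)
Before done := (¬open) ∧ (¬p): (open → (¬((¬open) ∧ (¬p)))) ∧ ((¬open) → ((¬open) ∧ (¬p)))
Answer: WP = (open → (¬((¬open) ∧ (¬p)))) ∧ ((¬open) → ((¬open) ∧ (¬p)))


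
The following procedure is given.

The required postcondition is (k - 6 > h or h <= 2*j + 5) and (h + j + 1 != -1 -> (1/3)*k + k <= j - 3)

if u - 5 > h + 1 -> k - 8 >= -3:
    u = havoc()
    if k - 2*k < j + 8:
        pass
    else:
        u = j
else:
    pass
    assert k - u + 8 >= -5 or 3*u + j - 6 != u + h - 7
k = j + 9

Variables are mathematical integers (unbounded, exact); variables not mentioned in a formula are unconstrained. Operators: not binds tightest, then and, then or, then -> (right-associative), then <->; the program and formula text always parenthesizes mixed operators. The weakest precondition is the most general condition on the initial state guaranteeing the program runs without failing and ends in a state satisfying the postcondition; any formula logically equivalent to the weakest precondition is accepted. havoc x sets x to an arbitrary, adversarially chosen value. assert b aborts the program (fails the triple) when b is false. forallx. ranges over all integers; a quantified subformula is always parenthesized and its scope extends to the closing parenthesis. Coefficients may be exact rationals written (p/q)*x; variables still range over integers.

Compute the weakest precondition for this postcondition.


Working backward. After the program, the postcondition (k - 6 > h or h <= 2*j + 5) and (h + j + 1 != -1 -> (1/3)*k + k <= j - 3) must hold; in canonical form it is (k > h + 6 or h <= 2*j + 5) and (h + j != -2 -> (4/3)*k <= j - 3).
Before k := j + 9: (j > h - 3 or h <= 2*j + 5) and (h + j != -2 -> (1/3)*j <= -15)
Then branch requires (j + k > -8 -> ((j > h - 3 or h <= 2*j + 5) and (h + j != -2 -> (1/3)*j <= -15))) and ((not (j + k > -8)) -> ((j > h - 3 or h <= 2*j + 5) and (h + j != -2 -> (1/3)*j <= -15))); else branch requires (k >= u - 13 or j + 2*u != h - 1) and (j > h - 3 or h <= 2*j + 5) and (h + j != -2 -> (1/3)*j <= -15).
Before the if: ((u > h + 6 -> k >= 5) -> ((j + k > -8 -> ((j > h - 3 or h <= 2*j + 5) and (h + j != -2 -> (1/3)*j <= -15))) and ((not (j + k > -8)) -> ((j > h - 3 or h <= 2*j + 5) and (h + j != -2 -> (1/3)*j <= -15))))) and ((not (u > h + 6 -> k >= 5)) -> ((k >= u - 13 or j + 2*u != h - 1) and (j > h - 3 or h <= 2*j + 5) and (h + j != -2 -> (1/3)*j <= -15)))
Answer: WP = ((u > h + 6 -> k >= 5) -> ((j + k > -8 -> ((j > h - 3 or h <= 2*j + 5) and (h + j != -2 -> (1/3)*j <= -15))) and ((not (j + k > -8)) -> ((j > h - 3 or h <= 2*j + 5) and (h + j != -2 -> (1/3)*j <= -15))))) and ((not (u > h + 6 -> k >= 5)) -> ((k >= u - 13 or j + 2*u != h - 1) and (j > h - 3 or h <= 2*j + 5) and (h + j != -2 -> (1/3)*j <= -15)))


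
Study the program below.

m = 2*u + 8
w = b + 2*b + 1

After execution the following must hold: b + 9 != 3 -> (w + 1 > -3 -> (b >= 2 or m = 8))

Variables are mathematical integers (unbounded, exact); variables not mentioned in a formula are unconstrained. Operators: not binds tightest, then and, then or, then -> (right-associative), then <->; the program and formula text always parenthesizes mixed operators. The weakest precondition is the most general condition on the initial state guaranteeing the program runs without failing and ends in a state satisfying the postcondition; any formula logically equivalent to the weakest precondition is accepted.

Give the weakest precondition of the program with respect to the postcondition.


Working backward. After the program, the postcondition b + 9 != 3 -> (w + 1 > -3 -> (b >= 2 or m = 8)) must hold; in canonical form it is b != -6 -> (w > -4 -> (b >= 2 or m = 8)).
Before w := b + 2*b + 1: b != -6 -> (3*b > -5 -> (b >= 2 or m = 8))
Before m := 2*u + 8: b != -6 -> (3*b > -5 -> (b >= 2 or 2*u = 0))
Answer: WP = b != -6 -> (3*b > -5 -> (b >= 2 or 2*u = 0))


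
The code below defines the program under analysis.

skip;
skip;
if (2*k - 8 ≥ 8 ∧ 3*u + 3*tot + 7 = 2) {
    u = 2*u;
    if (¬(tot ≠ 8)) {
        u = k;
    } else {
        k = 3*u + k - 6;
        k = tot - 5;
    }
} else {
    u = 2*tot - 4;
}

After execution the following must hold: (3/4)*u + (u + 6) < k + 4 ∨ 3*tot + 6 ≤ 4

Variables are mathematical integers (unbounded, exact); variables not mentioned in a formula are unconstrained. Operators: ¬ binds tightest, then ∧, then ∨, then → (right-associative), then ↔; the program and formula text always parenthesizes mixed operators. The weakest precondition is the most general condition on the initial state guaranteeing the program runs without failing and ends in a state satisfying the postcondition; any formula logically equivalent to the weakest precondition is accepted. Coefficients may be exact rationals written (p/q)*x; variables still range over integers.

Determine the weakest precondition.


Working backward. After the program, the postcondition (3/4)*u + (u + 6) < k + 4 ∨ 3*tot + 6 ≤ 4 must hold; in canonical form it is (7/4)*u < k - 2 ∨ 3*tot ≤ -2.
Then branch requires ((¬(tot ≠ 8)) → ((3/4)*k < -2 ∨ 3*tot ≤ -2)) ∧ (tot ≠ 8 → ((7/2)*u < tot - 7 ∨ 3*tot ≤ -2)); else branch requires (7/2)*tot < k + 5 ∨ 3*tot ≤ -2.
Before the if: ((2*k ≥ 16 ∧ 3*tot + 3*u = -5) → (((¬(tot ≠ 8)) → ((3/4)*k < -2 ∨ 3*tot ≤ -2)) ∧ (tot ≠ 8 → ((7/2)*u < tot - 7 ∨ 3*tot ≤ -2)))) ∧ ((¬(2*k ≥ 16 ∧ 3*tot + 3*u = -5)) → ((7/2)*tot < k + 5 ∨ 3*tot ≤ -2))
Before skip: ((2*k ≥ 16 ∧ 3*tot + 3*u = -5) → (((¬(tot ≠ 8)) → ((3/4)*k < -2 ∨ 3*tot ≤ -2)) ∧ (tot ≠ 8 → ((7/2)*u < tot - 7 ∨ 3*tot ≤ -2)))) ∧ ((¬(2*k ≥ 16 ∧ 3*tot + 3*u = -5)) → ((7/2)*tot < k + 5 ∨ 3*tot ≤ -2))
Before skip: ((2*k ≥ 16 ∧ 3*tot + 3*u = -5) → (((¬(tot ≠ 8)) → ((3/4)*k < -2 ∨ 3*tot ≤ -2)) ∧ (tot ≠ 8 → ((7/2)*u < tot - 7 ∨ 3*tot ≤ -2)))) ∧ ((¬(2*k ≥ 16 ∧ 3*tot + 3*u = -5)) → ((7/2)*tot < k + 5 ∨ 3*tot ≤ -2))
Answer: WP = ((2*k ≥ 16 ∧ 3*tot + 3*u = -5) → (((¬(tot ≠ 8)) → ((3/4)*k < -2 ∨ 3*tot ≤ -2)) ∧ (tot ≠ 8 → ((7/2)*u < tot - 7 ∨ 3*tot ≤ -2)))) ∧ ((¬(2*k ≥ 16 ∧ 3*tot + 3*u = -5)) → ((7/2)*tot < k + 5 ∨ 3*tot ≤ -2))


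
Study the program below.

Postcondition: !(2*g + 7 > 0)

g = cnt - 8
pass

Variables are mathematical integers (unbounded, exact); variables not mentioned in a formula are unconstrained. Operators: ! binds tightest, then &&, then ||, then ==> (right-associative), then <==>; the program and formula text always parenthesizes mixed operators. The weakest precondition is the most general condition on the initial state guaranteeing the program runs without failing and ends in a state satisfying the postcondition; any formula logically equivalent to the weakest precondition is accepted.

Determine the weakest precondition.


Working backward. After the program, the postcondition !(2*g + 7 > 0) must hold; in canonical form it is !(2*g > -7).
Before skip: !(2*g > -7)
Before g := cnt - 8: !(2*cnt > 9)
Answer: WP = !(2*cnt > 9)


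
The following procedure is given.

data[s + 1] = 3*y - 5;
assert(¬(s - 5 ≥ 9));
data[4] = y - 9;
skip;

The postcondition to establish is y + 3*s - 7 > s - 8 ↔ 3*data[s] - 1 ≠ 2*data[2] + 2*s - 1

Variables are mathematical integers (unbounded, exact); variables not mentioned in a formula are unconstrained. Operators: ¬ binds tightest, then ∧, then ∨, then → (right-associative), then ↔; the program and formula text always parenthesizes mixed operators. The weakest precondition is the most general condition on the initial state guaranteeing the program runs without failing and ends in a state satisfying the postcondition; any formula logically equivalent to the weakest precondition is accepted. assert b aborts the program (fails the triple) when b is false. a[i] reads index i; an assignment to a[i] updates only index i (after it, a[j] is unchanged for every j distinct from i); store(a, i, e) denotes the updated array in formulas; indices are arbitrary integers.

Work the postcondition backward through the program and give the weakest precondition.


Working backward. After the program, the postcondition y + 3*s - 7 > s - 8 ↔ 3*data[s] - 1 ≠ 2*data[2] + 2*s - 1 must hold; in canonical form it is 2*s + y > -1 ↔ 3*data[s] ≠ 2*data[2] + 2*s.
Before skip: 2*s + y > -1 ↔ 3*data[s] ≠ 2*data[2] + 2*s
Before data[4] := y - 9: 2*s + y > -1 ↔ 3*store(data, 4, y - 9)[s] ≠ 2*data[2] + 2*s
Before assert ¬(s - 5 ≥ 9): (¬(s ≥ 14)) ∧ (2*s + y > -1 ↔ 3*store(data, 4, y - 9)[s] ≠ 2*data[2] + 2*s)
Before data[s + 1] := 3*y - 5: (¬(s ≥ 14)) ∧ (2*s + y > -1 ↔ 3*store(store(data, s + 1, 3*y - 5), 4, y - 9)[s] ≠ 2*store(data, s + 1, 3*y - 5)[2] + 2*s)
Answer: WP = (¬(s ≥ 14)) ∧ (2*s + y > -1 ↔ 3*store(store(data, s + 1, 3*y - 5), 4, y - 9)[s] ≠ 2*store(data, s + 1, 3*y - 5)[2] + 2*s)


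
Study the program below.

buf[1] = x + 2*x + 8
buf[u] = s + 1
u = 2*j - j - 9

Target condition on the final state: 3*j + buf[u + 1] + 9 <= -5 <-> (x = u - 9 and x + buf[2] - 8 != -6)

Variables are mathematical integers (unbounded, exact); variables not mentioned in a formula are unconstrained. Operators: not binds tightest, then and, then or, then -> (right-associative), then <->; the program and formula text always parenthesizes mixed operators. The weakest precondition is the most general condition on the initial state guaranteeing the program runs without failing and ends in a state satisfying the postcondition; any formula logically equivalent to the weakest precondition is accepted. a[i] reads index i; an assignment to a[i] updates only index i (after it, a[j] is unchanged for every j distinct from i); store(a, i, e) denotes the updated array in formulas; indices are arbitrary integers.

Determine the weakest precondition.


Working backward. After the program, the postcondition 3*j + buf[u + 1] + 9 <= -5 <-> (x = u - 9 and x + buf[2] - 8 != -6) must hold; in canonical form it is buf[u + 1] + 3*j <= -14 <-> (x = u - 9 and buf[2] + x != 2).
Before u := 2*j - j - 9: buf[j - 8] + 3*j <= -14 <-> (x = j - 18 and buf[2] + x != 2)
Before buf[u] := s + 1: store(buf, u, s + 1)[j - 8] + 3*j <= -14 <-> (x = j - 18 and store(buf, u, s + 1)[2] + x != 2)
Before buf[1] := x + 2*x + 8: store(store(buf, 1, 3*x + 8), u, s + 1)[j - 8] + 3*j <= -14 <-> (x = j - 18 and store(store(buf, 1, 3*x + 8), u, s + 1)[2] + x != 2)
Answer: WP = store(store(buf, 1, 3*x + 8), u, s + 1)[j - 8] + 3*j <= -14 <-> (x = j - 18 and store(store(buf, 1, 3*x + 8), u, s + 1)[2] + x != 2)


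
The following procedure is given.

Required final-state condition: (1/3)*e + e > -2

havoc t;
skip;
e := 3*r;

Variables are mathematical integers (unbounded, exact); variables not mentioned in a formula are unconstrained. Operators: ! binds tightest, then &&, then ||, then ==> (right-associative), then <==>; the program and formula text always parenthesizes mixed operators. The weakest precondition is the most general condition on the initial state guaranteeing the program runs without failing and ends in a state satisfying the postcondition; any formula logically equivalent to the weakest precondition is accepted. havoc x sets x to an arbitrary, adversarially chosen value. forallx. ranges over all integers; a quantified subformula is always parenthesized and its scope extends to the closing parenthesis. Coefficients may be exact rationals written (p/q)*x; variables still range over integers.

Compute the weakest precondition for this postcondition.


Working backward. After the program, the postcondition (1/3)*e + e > -2 must hold; in canonical form it is (4/3)*e > -2.
Before e := 3*r: 4*r > -2
Before skip: 4*r > -2
Before havoc t: 4*r > -2
Answer: WP = 4*r > -2


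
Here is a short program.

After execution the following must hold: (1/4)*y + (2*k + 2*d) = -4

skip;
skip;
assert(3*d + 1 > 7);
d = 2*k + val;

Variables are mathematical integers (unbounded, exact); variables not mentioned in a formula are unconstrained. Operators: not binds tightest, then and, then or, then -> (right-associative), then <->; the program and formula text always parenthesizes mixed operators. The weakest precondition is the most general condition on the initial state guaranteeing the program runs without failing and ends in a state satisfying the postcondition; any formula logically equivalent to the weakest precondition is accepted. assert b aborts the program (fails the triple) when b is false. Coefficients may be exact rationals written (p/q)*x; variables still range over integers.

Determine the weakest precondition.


Working backward. After the program, the postcondition (1/4)*y + (2*k + 2*d) = -4 must hold; in canonical form it is 2*d + 2*k + (1/4)*y = -4.
Before d := 2*k + val: 6*k + 2*val + (1/4)*y = -4
Before assert 3*d + 1 > 7: 3*d > 6 and 6*k + 2*val + (1/4)*y = -4
Before skip: 3*d > 6 and 6*k + 2*val + (1/4)*y = -4
Before skip: 3*d > 6 and 6*k + 2*val + (1/4)*y = -4
Answer: WP = 3*d > 6 and 6*k + 2*val + (1/4)*y = -4


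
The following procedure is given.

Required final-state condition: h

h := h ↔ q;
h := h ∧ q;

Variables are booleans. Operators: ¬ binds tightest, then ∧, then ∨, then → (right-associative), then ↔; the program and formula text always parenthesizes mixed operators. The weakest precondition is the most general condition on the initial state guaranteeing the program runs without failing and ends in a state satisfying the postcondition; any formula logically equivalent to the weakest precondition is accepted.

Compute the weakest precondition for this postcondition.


Working backward. After the program, h must hold.
Before h := h ∧ q: h ∧ q
Before h := h ↔ q: (h ↔ q) ∧ q
Answer: WP = (h ↔ q) ∧ q


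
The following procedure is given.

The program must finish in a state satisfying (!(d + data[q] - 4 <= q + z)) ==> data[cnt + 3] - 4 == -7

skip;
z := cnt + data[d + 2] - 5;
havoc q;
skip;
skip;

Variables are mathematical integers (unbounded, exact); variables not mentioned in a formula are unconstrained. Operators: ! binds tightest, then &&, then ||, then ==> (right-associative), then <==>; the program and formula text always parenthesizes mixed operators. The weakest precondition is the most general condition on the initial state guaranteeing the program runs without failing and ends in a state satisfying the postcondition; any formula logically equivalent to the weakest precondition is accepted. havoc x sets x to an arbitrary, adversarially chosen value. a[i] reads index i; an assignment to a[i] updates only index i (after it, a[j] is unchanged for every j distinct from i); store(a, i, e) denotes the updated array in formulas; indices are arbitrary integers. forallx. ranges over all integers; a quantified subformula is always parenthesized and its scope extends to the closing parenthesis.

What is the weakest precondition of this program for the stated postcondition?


Working backward. After the program, the postcondition (!(d + data[q] - 4 <= q + z)) ==> data[cnt + 3] - 4 == -7 must hold; in canonical form it is (!(data[q] + d <= q + z + 4)) ==> data[cnt + 3] == -3.
Before skip: (!(data[q] + d <= q + z + 4)) ==> data[cnt + 3] == -3
Before skip: (!(data[q] + d <= q + z + 4)) ==> data[cnt + 3] == -3
Before havoc q: forall q_1. ((!(data[q_1] + d <= q_1 + z + 4)) ==> data[cnt + 3] == -3)
Before z := cnt + data[d + 2] - 5: forall q_1. ((!(data[q_1] + d <= data[d + 2] + cnt + q_1 - 1)) ==> data[cnt + 3] == -3)
Before skip: forall q_1. ((!(data[q_1] + d <= data[d + 2] + cnt + q_1 - 1)) ==> data[cnt + 3] == -3)
Answer: WP = forall q_1. ((!(data[q_1] + d <= data[d + 2] + cnt + q_1 - 1)) ==> data[cnt + 3] == -3)
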